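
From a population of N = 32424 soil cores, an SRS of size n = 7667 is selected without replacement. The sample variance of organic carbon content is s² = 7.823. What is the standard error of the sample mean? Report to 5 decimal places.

Under SRS without replacement, Var(ȳ) = (1 − f)·s²/n with f = n/N = 7667/32424 = 0.23646065.
Var(ȳ) = (1 − 0.23646065)·7.823/7667 = 0.76353935·0.0010203469 = 7.7907504 × 10^-4.
SE(ȳ) = √(7.7907504 × 10^-4) = 0.02791.

0.02791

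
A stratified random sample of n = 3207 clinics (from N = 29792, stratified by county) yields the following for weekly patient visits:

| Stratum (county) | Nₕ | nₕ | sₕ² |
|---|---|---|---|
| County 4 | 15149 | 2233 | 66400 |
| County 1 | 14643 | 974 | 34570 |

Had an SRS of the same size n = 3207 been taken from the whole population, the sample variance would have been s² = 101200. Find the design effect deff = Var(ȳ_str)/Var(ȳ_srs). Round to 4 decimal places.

0.5170

Var(ȳ_str) = Σ Wₕ²(1−fₕ)sₕ²/nₕ with Wₕ = Nₕ/29792:
  County 4: (15149/29792)²·(1−2233/15149)·66400/2233 = 6.555292
  County 1: (14643/29792)²·(1−974/14643)·34570/974 = 8.0040153
  → Var(ȳ_str) = 14.559307.
Var(ȳ_srs) = (1 − 3207/29792)·101200/3207 = 28.159086.
deff = 14.559307 / 28.159086 = 0.5170.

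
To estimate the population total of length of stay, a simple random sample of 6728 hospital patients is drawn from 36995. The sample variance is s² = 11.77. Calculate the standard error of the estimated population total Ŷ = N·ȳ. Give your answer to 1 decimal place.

1399.6

Var(Ŷ) = N²·Var(ȳ) = N²·(1 − n/N)·s²/n.
f = 6728/36995 = 0.18186241; Var(ȳ) = 0.81813759·11.77/6728 = 0.0014312544.
Var(Ŷ) = 36995² · 0.0014312544 = 1.9588577 × 10^6.
SE(Ŷ) = √(1.9588577 × 10^6) = 1399.6.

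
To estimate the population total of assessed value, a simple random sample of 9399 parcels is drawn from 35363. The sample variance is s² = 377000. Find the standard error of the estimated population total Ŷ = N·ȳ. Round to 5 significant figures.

191910

Var(Ŷ) = N²·Var(ȳ) = N²·(1 − n/N)·s²/n.
f = 9399/35363 = 0.26578627; Var(ȳ) = 0.73421373·377000/9399 = 29.44979.
Var(Ŷ) = 35363² · 29.44979 = 3.6828192 × 10^10.
SE(Ŷ) = √(3.6828192 × 10^10) = 191910.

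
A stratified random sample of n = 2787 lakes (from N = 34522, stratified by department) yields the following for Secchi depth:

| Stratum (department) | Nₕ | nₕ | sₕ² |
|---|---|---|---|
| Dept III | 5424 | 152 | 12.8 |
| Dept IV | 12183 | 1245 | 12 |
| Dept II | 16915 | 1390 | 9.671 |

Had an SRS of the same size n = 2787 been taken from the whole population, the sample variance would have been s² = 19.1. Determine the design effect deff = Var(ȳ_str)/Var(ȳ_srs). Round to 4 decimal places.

0.7351

Var(ȳ_str) = Σ Wₕ²(1−fₕ)sₕ²/nₕ with Wₕ = Nₕ/34522:
  Dept III: (5424/34522)²·(1−152/5424)·12.8/152 = 0.0020205498
  Dept IV: (12183/34522)²·(1−1245/12183)·12/1245 = 0.0010777354
  Dept II: (16915/34522)²·(1−1390/16915)·9.671/1390 = 0.0015330923
  → Var(ȳ_str) = 0.0046313775.
Var(ȳ_srs) = (1 − 2787/34522)·19.1/2787 = 0.0062999768.
deff = 0.0046313775 / 0.0062999768 = 0.7351.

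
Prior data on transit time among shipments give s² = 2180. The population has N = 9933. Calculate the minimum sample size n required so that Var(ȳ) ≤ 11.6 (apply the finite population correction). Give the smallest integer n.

Without fpc, n₀ = s²/D = 2180/11.6 = 187.9310.
With fpc, (1 − n/N)·s²/n ≤ D requires n ≥ n₀/(1 + n₀/N) = 187.9310/(1 + 187.9310/9933) = 184.4414.
Rounding up, n = 185.

185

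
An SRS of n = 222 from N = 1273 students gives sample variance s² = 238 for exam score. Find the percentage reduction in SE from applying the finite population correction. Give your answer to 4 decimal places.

9.1370

f = n/N = 222/1273 = 0.17439120.
SE_no-fpc = √(s²/n) = 1.0354091; SE_fpc = √((1−f)s²/n) = 0.94080398.
Ratio = √(1−f) = 0.90863018. Reduction = 100·(1 − 0.90863018) = 9.1370%.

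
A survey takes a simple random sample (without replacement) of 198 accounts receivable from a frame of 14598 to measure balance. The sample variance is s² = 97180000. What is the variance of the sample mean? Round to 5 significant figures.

Under SRS without replacement, Var(ȳ) = (1 − f)·s²/n with f = n/N = 198/14598 = 0.01356350.
Var(ȳ) = (1 − 0.01356350)·97180000/198 = 0.98643650·490808.08 = 484151.

484150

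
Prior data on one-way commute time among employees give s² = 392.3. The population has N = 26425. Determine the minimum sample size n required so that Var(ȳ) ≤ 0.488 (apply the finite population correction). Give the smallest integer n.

781

Without fpc, n₀ = s²/D = 392.3/0.488 = 803.8934.
With fpc, (1 − n/N)·s²/n ≤ D requires n ≥ n₀/(1 + n₀/N) = 803.8934/(1 + 803.8934/26425) = 780.1596.
Rounding up, n = 781.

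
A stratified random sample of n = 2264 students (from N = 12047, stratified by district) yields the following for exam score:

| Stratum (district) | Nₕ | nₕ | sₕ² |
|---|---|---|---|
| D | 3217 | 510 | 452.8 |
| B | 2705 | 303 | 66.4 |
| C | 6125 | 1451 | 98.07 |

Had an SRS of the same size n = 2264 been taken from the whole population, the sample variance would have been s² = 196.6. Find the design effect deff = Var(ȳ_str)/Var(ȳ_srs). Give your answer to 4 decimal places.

1.0837

Var(ȳ_str) = Σ Wₕ²(1−fₕ)sₕ²/nₕ with Wₕ = Nₕ/12047:
  D: (3217/12047)²·(1−510/3217)·452.8/510 = 0.053274298
  B: (2705/12047)²·(1−303/2705)·66.4/303 = 0.0098108786
  C: (6125/12047)²·(1−1451/6125)·98.07/1451 = 0.01333232
  → Var(ȳ_str) = 0.076417497.
Var(ȳ_srs) = (1 − 2264/12047)·196.6/2264 = 0.07051804.
deff = 0.076417497 / 0.07051804 = 1.0837.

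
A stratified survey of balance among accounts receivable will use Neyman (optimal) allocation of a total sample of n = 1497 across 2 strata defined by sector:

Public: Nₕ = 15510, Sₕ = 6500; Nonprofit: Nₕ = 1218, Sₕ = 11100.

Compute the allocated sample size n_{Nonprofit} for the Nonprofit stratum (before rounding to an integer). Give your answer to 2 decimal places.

177.02

Neyman allocation: nₕ = n·NₕSₕ / Σⱼ NⱼSⱼ.
Σ NⱼSⱼ = 15510·6500 + 1218·11100 = 1.143348 × 10^8.
n_{Nonprofit} = 1497·1218·11100 / (1.143348 × 10^8) = 177.02.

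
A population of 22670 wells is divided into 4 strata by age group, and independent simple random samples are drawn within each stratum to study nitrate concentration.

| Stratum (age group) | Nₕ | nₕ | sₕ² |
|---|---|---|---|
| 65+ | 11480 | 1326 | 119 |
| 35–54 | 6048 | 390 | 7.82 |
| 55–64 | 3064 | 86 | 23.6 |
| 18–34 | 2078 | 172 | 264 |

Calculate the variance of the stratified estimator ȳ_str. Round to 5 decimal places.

Var(ȳ_str) = Σₕ Wₕ²(1 − fₕ)sₕ²/nₕ with Wₕ = Nₕ/N, N = 22670.
65+: Wₕ = 0.50639612; term = 0.50639612²·(1 − 0.11550523)·119/1326 = 0.020355391.
35–54: Wₕ = 0.26678430; term = 0.26678430²·(1 − 0.06448413)·7.82/390 = 0.0013351001.
55–64: Wₕ = 0.13515659; term = 0.13515659²·(1 − 0.02806789)·23.6/86 = 0.0048721872.
18–34: Wₕ = 0.09166299; term = 0.09166299²·(1 − 0.08277190)·264/172 = 0.011828805.
Sum = 0.038391483.

0.03839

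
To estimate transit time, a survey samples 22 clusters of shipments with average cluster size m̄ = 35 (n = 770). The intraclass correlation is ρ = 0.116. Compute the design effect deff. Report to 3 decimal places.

4.944

deff = 1 + (35 − 1)·0.116 = 1 + 3.944 = 4.944.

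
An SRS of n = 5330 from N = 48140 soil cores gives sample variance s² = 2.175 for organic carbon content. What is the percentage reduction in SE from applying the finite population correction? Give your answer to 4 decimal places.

5.6983

f = n/N = 5330/48140 = 0.11071874.
SE_no-fpc = √(s²/n) = 0.020200682; SE_fpc = √((1−f)s²/n) = 0.019049588.
Ratio = √(1−f) = 0.94301711. Reduction = 100·(1 − 0.94301711) = 5.6983%.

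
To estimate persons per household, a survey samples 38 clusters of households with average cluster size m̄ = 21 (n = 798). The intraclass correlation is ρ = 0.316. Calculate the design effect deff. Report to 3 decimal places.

7.320

deff = 1 + (21 − 1)·0.316 = 1 + 6.32 = 7.32.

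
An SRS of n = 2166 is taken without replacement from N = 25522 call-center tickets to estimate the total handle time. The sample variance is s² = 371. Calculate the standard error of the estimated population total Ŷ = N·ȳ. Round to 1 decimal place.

Var(Ŷ) = N²·Var(ȳ) = N²·(1 − n/N)·s²/n.
f = 2166/25522 = 0.08486796; Var(ȳ) = 0.91513204·371/2166 = 0.15674699.
Var(Ŷ) = 25522² · 0.15674699 = 1.0210068 × 10^8.
SE(Ŷ) = √(1.0210068 × 10^8) = 10104.5.

10104.5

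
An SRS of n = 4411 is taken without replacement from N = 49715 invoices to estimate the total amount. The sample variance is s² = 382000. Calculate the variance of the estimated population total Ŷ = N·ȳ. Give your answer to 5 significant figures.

1.9505 × 10^11

Var(Ŷ) = N²·Var(ȳ) = N²·(1 − n/N)·s²/n.
f = 4411/49715 = 0.08872574; Var(ȳ) = 0.91127426·382000/4411 = 78.91788.
Var(Ŷ) = 49715² · 78.91788 = 1.9505195 × 10^11.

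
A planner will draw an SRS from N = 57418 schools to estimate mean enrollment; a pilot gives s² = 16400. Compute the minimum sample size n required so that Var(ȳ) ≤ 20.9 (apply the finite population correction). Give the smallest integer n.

775

Without fpc, n₀ = s²/D = 16400/20.9 = 784.6890.
With fpc, (1 − n/N)·s²/n ≤ D requires n ≥ n₀/(1 + n₀/N) = 784.6890/(1 + 784.6890/57418) = 774.1098.
Rounding up, n = 775.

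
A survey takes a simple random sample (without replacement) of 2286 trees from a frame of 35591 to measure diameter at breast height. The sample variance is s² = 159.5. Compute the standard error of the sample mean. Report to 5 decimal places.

0.25552

Under SRS without replacement, Var(ȳ) = (1 − f)·s²/n with f = n/N = 2286/35591 = 0.06422972.
Var(ȳ) = (1 − 0.06422972)·159.5/2286 = 0.93577028·0.069772528 = 0.065291058.
SE(ȳ) = √(0.065291058) = 0.25552.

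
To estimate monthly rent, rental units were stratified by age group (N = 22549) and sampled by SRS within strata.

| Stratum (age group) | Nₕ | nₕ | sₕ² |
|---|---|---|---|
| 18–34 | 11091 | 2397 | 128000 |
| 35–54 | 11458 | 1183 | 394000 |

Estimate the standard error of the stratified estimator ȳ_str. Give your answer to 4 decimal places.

Var(ȳ_str) = Σₕ Wₕ²(1 − fₕ)sₕ²/nₕ with Wₕ = Nₕ/N, N = 22549.
18–34: Wₕ = 0.49186217; term = 0.49186217²·(1 − 0.21612118)·128000/2397 = 10.126928.
35–54: Wₕ = 0.50813783; term = 0.50813783²·(1 − 0.10324664)·394000/1183 = 77.116543.
Sum = 87.243471.
SE = √(87.243471) = 9.3404.

9.3404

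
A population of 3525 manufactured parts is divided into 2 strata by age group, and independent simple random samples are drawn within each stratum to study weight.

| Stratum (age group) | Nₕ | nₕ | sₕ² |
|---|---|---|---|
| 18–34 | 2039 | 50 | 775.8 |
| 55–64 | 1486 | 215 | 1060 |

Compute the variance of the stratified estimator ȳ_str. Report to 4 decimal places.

5.8136

Var(ȳ_str) = Σₕ Wₕ²(1 − fₕ)sₕ²/nₕ with Wₕ = Nₕ/N, N = 3525.
18–34: Wₕ = 0.57843972; term = 0.57843972²·(1 − 0.02452182)·775.8/50 = 5.0642313.
55–64: Wₕ = 0.42156028; term = 0.42156028²·(1 − 0.14468371)·1060/215 = 0.74939971.
Sum = 5.813631.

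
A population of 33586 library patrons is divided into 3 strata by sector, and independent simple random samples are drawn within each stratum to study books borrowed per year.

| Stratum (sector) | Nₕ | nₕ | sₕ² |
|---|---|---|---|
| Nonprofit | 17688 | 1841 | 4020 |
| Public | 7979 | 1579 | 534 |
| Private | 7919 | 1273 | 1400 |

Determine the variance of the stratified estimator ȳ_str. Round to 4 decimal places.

Var(ȳ_str) = Σₕ Wₕ²(1 − fₕ)sₕ²/nₕ with Wₕ = Nₕ/N, N = 33586.
Nonprofit: Wₕ = 0.52664801; term = 0.52664801²·(1 − 0.10408186)·4020/1841 = 0.54260212.
Public: Wₕ = 0.23756923; term = 0.23756923²·(1 − 0.19789447)·534/1579 = 0.015309852.
Private: Wₕ = 0.23578277; term = 0.23578277²·(1 − 0.16075262)·1400/1273 = 0.051311386.
Sum = 0.60922336.

0.6092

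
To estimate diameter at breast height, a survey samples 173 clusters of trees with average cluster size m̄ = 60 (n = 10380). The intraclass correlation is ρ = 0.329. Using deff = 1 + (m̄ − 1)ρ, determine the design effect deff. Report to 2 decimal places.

20.41

deff = 1 + (60 − 1)·0.329 = 1 + 19.411 = 20.411.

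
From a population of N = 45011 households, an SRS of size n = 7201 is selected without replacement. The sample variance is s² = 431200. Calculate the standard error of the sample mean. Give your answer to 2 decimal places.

Under SRS without replacement, Var(ȳ) = (1 − f)·s²/n with f = n/N = 7201/45011 = 0.15998312.
Var(ȳ) = (1 − 0.15998312)·431200/7201 = 0.84001688·59.880572 = 50.300692.
SE(ȳ) = √(50.300692) = 7.09.

7.09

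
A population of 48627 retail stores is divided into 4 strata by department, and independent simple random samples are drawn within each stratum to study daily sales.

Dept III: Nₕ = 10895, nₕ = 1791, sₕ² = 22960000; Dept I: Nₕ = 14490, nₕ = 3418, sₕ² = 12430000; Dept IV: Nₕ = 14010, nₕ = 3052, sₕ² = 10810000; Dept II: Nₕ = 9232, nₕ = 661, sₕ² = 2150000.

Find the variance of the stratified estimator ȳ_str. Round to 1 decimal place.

Var(ȳ_str) = Σₕ Wₕ²(1 − fₕ)sₕ²/nₕ with Wₕ = Nₕ/N, N = 48627.
Dept III: Wₕ = 0.22405248; term = 0.22405248²·(1 − 0.16438733)·22960000/1791 = 537.75051.
Dept I: Wₕ = 0.29798260; term = 0.29798260²·(1 − 0.23588682)·12430000/3418 = 246.73944.
Dept IV: Wₕ = 0.28811154; term = 0.28811154²·(1 − 0.21784440)·10810000/3052 = 229.96177.
Dept II: Wₕ = 0.18985337; term = 0.18985337²·(1 − 0.07159879)·2150000/661 = 108.84521.
Sum = 1123.2969.

1123.3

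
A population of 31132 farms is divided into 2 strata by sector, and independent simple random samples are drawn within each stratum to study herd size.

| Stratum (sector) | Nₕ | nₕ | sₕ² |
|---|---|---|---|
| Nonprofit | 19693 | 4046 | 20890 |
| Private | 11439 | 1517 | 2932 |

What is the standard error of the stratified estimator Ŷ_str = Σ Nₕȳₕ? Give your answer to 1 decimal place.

42547.7

Var(Ŷ_str) = Σₕ Nₕ²(1 − fₕ)sₕ²/nₕ.
Nonprofit: 19693²·(1 − 4046/19693)·20890/4046 = 1.5909463 × 10^9.
Private: 11439²·(1 − 1517/11439)·2932/1517 = 2.1936416 × 10^8.
Sum = 1.8103105 × 10^9.
SE = √(1.8103105 × 10^9) = 42547.7.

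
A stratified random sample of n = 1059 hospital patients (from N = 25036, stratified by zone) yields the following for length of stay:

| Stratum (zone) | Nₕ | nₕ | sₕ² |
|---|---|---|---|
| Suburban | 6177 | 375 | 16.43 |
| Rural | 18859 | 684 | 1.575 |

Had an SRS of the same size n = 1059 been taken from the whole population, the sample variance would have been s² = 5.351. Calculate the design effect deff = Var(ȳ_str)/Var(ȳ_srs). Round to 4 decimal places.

Var(ȳ_str) = Σ Wₕ²(1−fₕ)sₕ²/nₕ with Wₕ = Nₕ/25036:
  Suburban: (6177/25036)²·(1−375/6177)·16.43/375 = 0.0025051385
  Rural: (18859/25036)²·(1−684/18859)·1.575/684 = 0.0012591795
  → Var(ȳ_str) = 0.003764318.
Var(ȳ_srs) = (1 − 1059/25036)·5.351/1059 = 0.0048391478.
deff = 0.003764318 / 0.0048391478 = 0.7779.

0.7779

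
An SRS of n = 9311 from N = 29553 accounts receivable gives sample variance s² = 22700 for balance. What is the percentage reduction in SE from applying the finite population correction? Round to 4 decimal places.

17.2390

f = n/N = 9311/29553 = 0.31506108.
SE_no-fpc = √(s²/n) = 1.5614021; SE_fpc = √((1−f)s²/n) = 1.2922326.
Ratio = √(1−f) = 0.82761037. Reduction = 100·(1 − 0.82761037) = 17.2390%.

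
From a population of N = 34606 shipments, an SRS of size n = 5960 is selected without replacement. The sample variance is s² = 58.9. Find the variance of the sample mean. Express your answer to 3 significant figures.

0.00818

Under SRS without replacement, Var(ȳ) = (1 − f)·s²/n with f = n/N = 5960/34606 = 0.17222447.
Var(ȳ) = (1 − 0.17222447)·58.9/5960 = 0.82777553·0.0098825503 = 0.0081805333.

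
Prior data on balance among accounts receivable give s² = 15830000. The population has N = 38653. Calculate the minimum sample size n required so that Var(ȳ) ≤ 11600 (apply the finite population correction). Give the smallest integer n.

1319

Without fpc, n₀ = s²/D = 15830000/11600 = 1364.6552.
With fpc, (1 − n/N)·s²/n ≤ D requires n ≥ n₀/(1 + n₀/N) = 1364.6552/(1 + 1364.6552/38653) = 1318.1186.
Rounding up, n = 1319.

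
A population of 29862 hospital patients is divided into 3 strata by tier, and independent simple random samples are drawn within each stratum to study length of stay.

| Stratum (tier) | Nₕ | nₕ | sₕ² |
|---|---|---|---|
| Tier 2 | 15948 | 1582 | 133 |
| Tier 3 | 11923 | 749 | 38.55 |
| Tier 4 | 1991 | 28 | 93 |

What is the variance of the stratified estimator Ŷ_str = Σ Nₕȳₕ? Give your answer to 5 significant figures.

Var(Ŷ_str) = Σₕ Nₕ²(1 − fₕ)sₕ²/nₕ.
Tier 2: 15948²·(1 − 1582/15948)·133/1582 = 1.9261373 × 10^7.
Tier 3: 11923²·(1 − 749/11923)·38.55/749 = 6.8570415 × 10^6.
Tier 4: 1991²·(1 − 28/1991)·93/28 = 1.2981249 × 10^7.
Sum = 3.9099664 × 10^7.

3.9100 × 10^7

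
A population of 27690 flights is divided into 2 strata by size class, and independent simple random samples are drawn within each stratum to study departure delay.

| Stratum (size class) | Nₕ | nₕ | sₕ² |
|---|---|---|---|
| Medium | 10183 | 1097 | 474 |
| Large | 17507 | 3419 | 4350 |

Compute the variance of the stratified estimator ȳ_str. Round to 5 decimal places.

0.46141

Var(ȳ_str) = Σₕ Wₕ²(1 − fₕ)sₕ²/nₕ with Wₕ = Nₕ/N, N = 27690.
Medium: Wₕ = 0.36775009; term = 0.36775009²·(1 − 0.10772857)·474/1097 = 0.05214039.
Large: Wₕ = 0.63224991; term = 0.63224991²·(1 − 0.19529331)·4350/3419 = 0.40926567.
Sum = 0.46140606.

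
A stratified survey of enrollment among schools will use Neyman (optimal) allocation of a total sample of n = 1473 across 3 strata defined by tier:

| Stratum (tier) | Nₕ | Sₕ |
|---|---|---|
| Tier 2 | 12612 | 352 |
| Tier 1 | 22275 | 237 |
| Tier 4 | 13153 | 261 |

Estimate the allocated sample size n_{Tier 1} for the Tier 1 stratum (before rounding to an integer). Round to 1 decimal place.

591.3

Neyman allocation: nₕ = n·NₕSₕ / Σⱼ NⱼSⱼ.
Σ NⱼSⱼ = 12612·352 + 22275·237 + 13153·261 = 1.3151532 × 10^7.
n_{Tier 1} = 1473·22275·237 / (1.3151532 × 10^7) = 591.3.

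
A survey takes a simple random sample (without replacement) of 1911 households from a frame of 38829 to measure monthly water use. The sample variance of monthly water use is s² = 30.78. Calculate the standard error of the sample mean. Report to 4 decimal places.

Under SRS without replacement, Var(ȳ) = (1 − f)·s²/n with f = n/N = 1911/38829 = 0.04921579.
Var(ȳ) = (1 − 0.04921579)·30.78/1911 = 0.95078421·0.01610675 = 0.015314044.
SE(ȳ) = √(0.015314044) = 0.1237.

0.1237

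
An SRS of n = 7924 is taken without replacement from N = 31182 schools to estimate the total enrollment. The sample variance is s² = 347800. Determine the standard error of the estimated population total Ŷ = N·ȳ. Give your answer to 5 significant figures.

178410

Var(Ŷ) = N²·Var(ȳ) = N²·(1 − n/N)·s²/n.
f = 7924/31182 = 0.25412097; Var(ȳ) = 0.74587903·347800/7924 = 32.738103.
Var(Ŷ) = 31182² · 32.738103 = 3.1831818 × 10^10.
SE(Ŷ) = √(3.1831818 × 10^10) = 178410.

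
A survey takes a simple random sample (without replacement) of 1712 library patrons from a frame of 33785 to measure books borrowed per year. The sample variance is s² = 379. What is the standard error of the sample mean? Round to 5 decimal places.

0.45843

Under SRS without replacement, Var(ȳ) = (1 − f)·s²/n with f = n/N = 1712/33785 = 0.05067338.
Var(ȳ) = (1 − 0.05067338)·379/1712 = 0.94932662·0.2213785 = 0.21016051.
SE(ȳ) = √(0.21016051) = 0.45843.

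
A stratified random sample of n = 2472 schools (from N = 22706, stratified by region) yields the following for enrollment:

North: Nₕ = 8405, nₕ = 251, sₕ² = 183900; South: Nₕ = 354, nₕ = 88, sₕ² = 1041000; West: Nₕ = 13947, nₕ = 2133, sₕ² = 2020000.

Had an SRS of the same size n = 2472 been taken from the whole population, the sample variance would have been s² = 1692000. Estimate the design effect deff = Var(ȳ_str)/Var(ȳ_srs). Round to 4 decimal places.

Var(ȳ_str) = Σ Wₕ²(1−fₕ)sₕ²/nₕ with Wₕ = Nₕ/22706:
  North: (8405/22706)²·(1−251/8405)·183900/251 = 97.394664
  South: (354/22706)²·(1−88/354)·1041000/88 = 2.1605867
  West: (13947/22706)²·(1−2133/13947)·2020000/2133 = 302.66138
  → Var(ȳ_str) = 402.21663.
Var(ȳ_srs) = (1 − 2472/22706)·1692000/2472 = 609.94827.
deff = 402.21663 / 609.94827 = 0.6594.

0.6594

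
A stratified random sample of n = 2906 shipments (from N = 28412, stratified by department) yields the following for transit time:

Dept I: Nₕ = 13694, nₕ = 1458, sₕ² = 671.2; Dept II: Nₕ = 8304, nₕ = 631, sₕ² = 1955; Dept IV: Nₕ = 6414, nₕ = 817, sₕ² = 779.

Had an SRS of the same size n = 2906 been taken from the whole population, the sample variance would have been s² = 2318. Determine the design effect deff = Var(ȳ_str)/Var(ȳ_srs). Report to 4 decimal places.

Var(ȳ_str) = Σ Wₕ²(1−fₕ)sₕ²/nₕ with Wₕ = Nₕ/28412:
  Dept I: (13694/28412)²·(1−1458/13694)·671.2/1458 = 0.095556581
  Dept II: (8304/28412)²·(1−631/8304)·1955/631 = 0.24454925
  Dept IV: (6414/28412)²·(1−817/6414)·779/817 = 0.042402948
  → Var(ȳ_str) = 0.38250878.
Var(ȳ_srs) = (1 − 2906/28412)·2318/2906 = 0.71607477.
deff = 0.38250878 / 0.71607477 = 0.5342.

0.5342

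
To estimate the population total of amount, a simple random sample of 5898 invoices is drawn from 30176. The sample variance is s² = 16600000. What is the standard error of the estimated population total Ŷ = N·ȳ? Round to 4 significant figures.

Var(Ŷ) = N²·Var(ȳ) = N²·(1 − n/N)·s²/n.
f = 5898/30176 = 0.19545334; Var(ȳ) = 0.80454666·16600000/5898 = 2264.4073.
Var(Ŷ) = 30176² · 2264.4073 = 2.0619489 × 10^12.
SE(Ŷ) = √(2.0619489 × 10^12) = 1.436 × 10^6.

1.436 × 10^6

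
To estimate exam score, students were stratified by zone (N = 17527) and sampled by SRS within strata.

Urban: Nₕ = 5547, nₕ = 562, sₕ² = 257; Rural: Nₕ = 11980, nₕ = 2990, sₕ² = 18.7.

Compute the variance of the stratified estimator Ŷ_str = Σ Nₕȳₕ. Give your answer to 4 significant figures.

1.332 × 10^7

Var(Ŷ_str) = Σₕ Nₕ²(1 − fₕ)sₕ²/nₕ.
Urban: 5547²·(1 − 562/5547)·257/562 = 1.2645038 × 10^7.
Rural: 11980²·(1 − 2990/11980)·18.7/2990 = 673576.5.
Sum = 1.3318615 × 10^7.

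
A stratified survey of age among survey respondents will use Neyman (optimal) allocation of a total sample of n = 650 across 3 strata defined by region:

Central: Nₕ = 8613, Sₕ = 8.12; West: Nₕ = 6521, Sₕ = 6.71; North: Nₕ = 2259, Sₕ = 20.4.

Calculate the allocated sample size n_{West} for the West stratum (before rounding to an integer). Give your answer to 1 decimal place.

178.0

Neyman allocation: nₕ = n·NₕSₕ / Σⱼ NⱼSⱼ.
Σ NⱼSⱼ = 8613·8.12 + 6521·6.71 + 2259·20.4 = 159777.07.
n_{West} = 650·6521·6.71 / 159777.07 = 178.0.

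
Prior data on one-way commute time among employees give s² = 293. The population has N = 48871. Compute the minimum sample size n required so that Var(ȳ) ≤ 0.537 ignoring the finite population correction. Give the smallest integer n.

546

Without fpc, n₀ = s²/D = 293/0.537 = 545.6238.
Rounding up, n = 546.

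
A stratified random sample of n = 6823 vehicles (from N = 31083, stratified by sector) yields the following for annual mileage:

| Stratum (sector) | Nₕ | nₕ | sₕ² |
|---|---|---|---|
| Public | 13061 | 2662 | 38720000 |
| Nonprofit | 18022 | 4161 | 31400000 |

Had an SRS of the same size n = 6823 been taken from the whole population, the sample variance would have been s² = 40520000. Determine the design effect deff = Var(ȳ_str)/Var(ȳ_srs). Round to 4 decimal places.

0.8621

Var(ȳ_str) = Σ Wₕ²(1−fₕ)sₕ²/nₕ with Wₕ = Nₕ/31083:
  Public: (13061/31083)²·(1−2662/13061)·38720000/2662 = 2044.7935
  Nonprofit: (18022/31083)²·(1−4161/18022)·31400000/4161 = 1951.1184
  → Var(ȳ_str) = 3995.9119.
Var(ȳ_srs) = (1 − 6823/31083)·40520000/6823 = 4635.1302.
deff = 3995.9119 / 4635.1302 = 0.8621.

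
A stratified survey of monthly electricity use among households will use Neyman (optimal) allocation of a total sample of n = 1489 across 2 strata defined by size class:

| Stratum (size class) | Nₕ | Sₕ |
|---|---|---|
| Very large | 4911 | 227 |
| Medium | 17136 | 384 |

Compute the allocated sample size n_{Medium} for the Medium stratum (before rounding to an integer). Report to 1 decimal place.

Neyman allocation: nₕ = n·NₕSₕ / Σⱼ NⱼSⱼ.
Σ NⱼSⱼ = 4911·227 + 17136·384 = 7.695021 × 10^6.
n_{Medium} = 1489·17136·384 / (7.695021 × 10^6) = 1273.3.

1273.3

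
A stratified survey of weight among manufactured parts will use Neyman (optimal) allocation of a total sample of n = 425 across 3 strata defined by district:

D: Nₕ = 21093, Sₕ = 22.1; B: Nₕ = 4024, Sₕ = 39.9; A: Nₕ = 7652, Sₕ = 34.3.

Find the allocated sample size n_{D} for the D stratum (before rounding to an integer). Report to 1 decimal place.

222.8

Neyman allocation: nₕ = n·NₕSₕ / Σⱼ NⱼSⱼ.
Σ NⱼSⱼ = 21093·22.1 + 4024·39.9 + 7652·34.3 = 889176.5.
n_{D} = 425·21093·22.1 / 889176.5 = 222.8.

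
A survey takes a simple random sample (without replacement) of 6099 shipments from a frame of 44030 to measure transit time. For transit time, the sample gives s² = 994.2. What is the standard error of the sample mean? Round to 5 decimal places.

Under SRS without replacement, Var(ȳ) = (1 − f)·s²/n with f = n/N = 6099/44030 = 0.13851919.
Var(ȳ) = (1 − 0.13851919)·994.2/6099 = 0.86148081·0.16301033 = 0.14043027.
SE(ȳ) = √(0.14043027) = 0.37474.

0.37474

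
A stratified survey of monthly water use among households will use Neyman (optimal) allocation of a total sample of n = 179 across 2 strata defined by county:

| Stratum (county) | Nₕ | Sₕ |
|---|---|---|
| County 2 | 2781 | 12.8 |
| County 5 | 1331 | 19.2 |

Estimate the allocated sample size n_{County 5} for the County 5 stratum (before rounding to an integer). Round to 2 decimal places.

74.80

Neyman allocation: nₕ = n·NₕSₕ / Σⱼ NⱼSⱼ.
Σ NⱼSⱼ = 2781·12.8 + 1331·19.2 = 61152.
n_{County 5} = 179·1331·19.2 / 61152 = 74.80.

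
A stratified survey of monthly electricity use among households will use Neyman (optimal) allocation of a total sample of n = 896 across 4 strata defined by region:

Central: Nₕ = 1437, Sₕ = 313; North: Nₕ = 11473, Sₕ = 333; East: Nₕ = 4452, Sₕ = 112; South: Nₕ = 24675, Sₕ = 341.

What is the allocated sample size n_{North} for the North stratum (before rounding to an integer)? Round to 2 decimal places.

259.66

Neyman allocation: nₕ = n·NₕSₕ / Σⱼ NⱼSⱼ.
Σ NⱼSⱼ = 1437·313 + 11473·333 + 4452·112 + 24675·341 = 1.3183089 × 10^7.
n_{North} = 896·11473·333 / (1.3183089 × 10^7) = 259.66.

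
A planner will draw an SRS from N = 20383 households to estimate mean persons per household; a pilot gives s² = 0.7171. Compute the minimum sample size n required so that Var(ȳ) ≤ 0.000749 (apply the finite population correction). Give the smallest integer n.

915

Without fpc, n₀ = s²/D = 0.7171/0.000749 = 957.4099.
With fpc, (1 − n/N)·s²/n ≤ D requires n ≥ n₀/(1 + n₀/N) = 957.4099/(1 + 957.4099/20383) = 914.4569.
Rounding up, n = 915.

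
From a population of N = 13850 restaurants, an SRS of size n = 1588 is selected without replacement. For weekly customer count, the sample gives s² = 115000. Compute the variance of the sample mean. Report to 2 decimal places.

64.11

Under SRS without replacement, Var(ȳ) = (1 − f)·s²/n with f = n/N = 1588/13850 = 0.11465704.
Var(ȳ) = (1 − 0.11465704)·115000/1588 = 0.88534296·72.418136 = 64.114887.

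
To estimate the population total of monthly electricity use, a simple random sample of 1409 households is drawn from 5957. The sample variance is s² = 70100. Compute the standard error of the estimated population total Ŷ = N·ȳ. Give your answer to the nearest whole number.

36714

Var(Ŷ) = N²·Var(ȳ) = N²·(1 − n/N)·s²/n.
f = 1409/5957 = 0.23652845; Var(ȳ) = 0.76347155·70100/1409 = 37.983929.
Var(Ŷ) = 5957² · 37.983929 = 1.347892 × 10^9.
SE(Ŷ) = √(1.347892 × 10^9) = 36714.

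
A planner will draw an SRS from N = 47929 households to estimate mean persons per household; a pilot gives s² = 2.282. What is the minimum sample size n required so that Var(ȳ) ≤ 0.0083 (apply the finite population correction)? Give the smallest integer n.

Without fpc, n₀ = s²/D = 2.282/0.0083 = 274.9398.
With fpc, (1 − n/N)·s²/n ≤ D requires n ≥ n₀/(1 + n₀/N) = 274.9398/(1 + 274.9398/47929) = 273.3716.
Rounding up, n = 274.

274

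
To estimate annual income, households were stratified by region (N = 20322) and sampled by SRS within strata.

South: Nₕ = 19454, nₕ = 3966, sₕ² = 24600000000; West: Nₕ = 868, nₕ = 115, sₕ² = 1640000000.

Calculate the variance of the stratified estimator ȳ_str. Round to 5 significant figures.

4.5479 × 10^6

Var(ȳ_str) = Σₕ Wₕ²(1 − fₕ)sₕ²/nₕ with Wₕ = Nₕ/N, N = 20322.
South: Wₕ = 0.95728767; term = 0.95728767²·(1 − 0.20386553)·24600000000/3966 = 4.5253665 × 10^6.
West: Wₕ = 0.04271233; term = 0.04271233²·(1 − 0.13248848)·1640000000/115 = 22569.805.
Sum = 4.5479363 × 10^6.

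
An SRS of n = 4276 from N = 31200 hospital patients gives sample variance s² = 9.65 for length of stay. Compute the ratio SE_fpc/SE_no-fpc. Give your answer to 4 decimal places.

f = n/N = 4276/31200 = 0.13705128.
SE_no-fpc = √(s²/n) = 0.0475056; SE_fpc = √((1−f)s²/n) = 0.044130343.
Ratio = √(1−f) = 0.92895033.

0.9290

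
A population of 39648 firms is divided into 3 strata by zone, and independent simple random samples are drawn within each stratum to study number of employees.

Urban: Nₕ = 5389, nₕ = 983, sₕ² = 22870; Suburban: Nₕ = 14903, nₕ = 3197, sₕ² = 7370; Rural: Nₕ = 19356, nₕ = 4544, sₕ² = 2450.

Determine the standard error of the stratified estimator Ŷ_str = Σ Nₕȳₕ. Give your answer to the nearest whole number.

33304

Var(Ŷ_str) = Σₕ Nₕ²(1 − fₕ)sₕ²/nₕ.
Urban: 5389²·(1 − 983/5389)·22870/983 = 5.5241482 × 10^8.
Suburban: 14903²·(1 − 3197/14903)·7370/3197 = 4.0216759 × 10^8.
Rural: 19356²·(1 − 4544/19356)·2450/4544 = 1.5458134 × 10^8.
Sum = 1.1091638 × 10^9.
SE = √(1.1091638 × 10^9) = 33304.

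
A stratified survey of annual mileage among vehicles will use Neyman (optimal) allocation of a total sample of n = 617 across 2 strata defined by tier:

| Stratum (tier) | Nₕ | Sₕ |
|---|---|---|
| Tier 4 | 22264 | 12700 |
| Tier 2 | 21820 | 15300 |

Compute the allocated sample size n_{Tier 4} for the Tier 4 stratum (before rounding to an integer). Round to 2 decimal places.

282.94

Neyman allocation: nₕ = n·NₕSₕ / Σⱼ NⱼSⱼ.
Σ NⱼSⱼ = 22264·12700 + 21820·15300 = 6.165988 × 10^8.
n_{Tier 4} = 617·22264·12700 / (6.165988 × 10^8) = 282.94.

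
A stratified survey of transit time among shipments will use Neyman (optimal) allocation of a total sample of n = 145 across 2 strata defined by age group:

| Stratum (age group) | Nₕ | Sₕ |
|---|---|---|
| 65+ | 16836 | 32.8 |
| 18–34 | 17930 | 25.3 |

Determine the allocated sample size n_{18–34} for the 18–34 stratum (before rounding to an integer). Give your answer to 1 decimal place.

65.4

Neyman allocation: nₕ = n·NₕSₕ / Σⱼ NⱼSⱼ.
Σ NⱼSⱼ = 16836·32.8 + 17930·25.3 = 1.0058498 × 10^6.
n_{18–34} = 145·17930·25.3 / (1.0058498 × 10^6) = 65.4.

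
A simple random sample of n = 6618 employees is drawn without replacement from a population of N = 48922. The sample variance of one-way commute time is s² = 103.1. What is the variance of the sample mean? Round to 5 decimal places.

Under SRS without replacement, Var(ȳ) = (1 − f)·s²/n with f = n/N = 6618/48922 = 0.13527656.
Var(ȳ) = (1 − 0.13527656)·103.1/6618 = 0.86472344·0.015578725 = 0.013471288.

0.01347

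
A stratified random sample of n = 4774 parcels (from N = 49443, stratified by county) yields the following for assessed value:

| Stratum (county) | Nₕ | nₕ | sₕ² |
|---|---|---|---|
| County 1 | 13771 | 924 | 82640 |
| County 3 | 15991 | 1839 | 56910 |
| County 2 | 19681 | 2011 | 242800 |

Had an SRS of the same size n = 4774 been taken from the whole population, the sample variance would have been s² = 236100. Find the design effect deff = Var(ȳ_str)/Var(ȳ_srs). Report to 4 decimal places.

0.5934

Var(ȳ_str) = Σ Wₕ²(1−fₕ)sₕ²/nₕ with Wₕ = Nₕ/49443:
  County 1: (13771/49443)²·(1−924/13771)·82640/924 = 6.4725574
  County 3: (15991/49443)²·(1−1839/15991)·56910/1839 = 2.864776
  County 2: (19681/49443)²·(1−2011/19681)·242800/2011 = 17.175552
  → Var(ȳ_str) = 26.512885.
Var(ȳ_srs) = (1 − 4774/49443)·236100/4774 = 44.680188.
deff = 26.512885 / 44.680188 = 0.5934.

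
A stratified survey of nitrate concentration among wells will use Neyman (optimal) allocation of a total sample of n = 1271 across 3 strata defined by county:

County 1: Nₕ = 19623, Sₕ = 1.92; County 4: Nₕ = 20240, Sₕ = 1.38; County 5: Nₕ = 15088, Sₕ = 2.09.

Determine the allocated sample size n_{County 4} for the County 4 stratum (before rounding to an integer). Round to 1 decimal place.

Neyman allocation: nₕ = n·NₕSₕ / Σⱼ NⱼSⱼ.
Σ NⱼSⱼ = 19623·1.92 + 20240·1.38 + 15088·2.09 = 97141.28.
n_{County 4} = 1271·20240·1.38 / 97141.28 = 365.5.

365.5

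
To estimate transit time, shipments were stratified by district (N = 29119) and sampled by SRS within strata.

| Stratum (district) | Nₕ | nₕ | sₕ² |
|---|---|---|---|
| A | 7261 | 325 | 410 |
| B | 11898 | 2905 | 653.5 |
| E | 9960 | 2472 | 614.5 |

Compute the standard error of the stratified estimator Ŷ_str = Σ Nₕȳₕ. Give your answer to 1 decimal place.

10302.6

Var(Ŷ_str) = Σₕ Nₕ²(1 − fₕ)sₕ²/nₕ.
A: 7261²·(1 − 325/7261)·410/325 = 6.3533973 × 10^7.
B: 11898²·(1 − 2905/11898)·653.5/2905 = 2.4070107 × 10^7.
E: 9960²·(1 − 2472/9960)·614.5/2472 = 1.8539525 × 10^7.
Sum = 1.0614361 × 10^8.
SE = √(1.0614361 × 10^8) = 10302.6.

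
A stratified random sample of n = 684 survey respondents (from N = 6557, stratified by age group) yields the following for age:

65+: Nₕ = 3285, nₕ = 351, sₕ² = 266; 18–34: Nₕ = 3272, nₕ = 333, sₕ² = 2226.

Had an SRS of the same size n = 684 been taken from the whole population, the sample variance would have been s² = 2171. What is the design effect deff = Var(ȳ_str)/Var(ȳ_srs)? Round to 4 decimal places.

0.5857

Var(ȳ_str) = Σ Wₕ²(1−fₕ)sₕ²/nₕ with Wₕ = Nₕ/6557:
  65+: (3285/6557)²·(1−351/3285)·266/351 = 0.1698868
  18–34: (3272/6557)²·(1−333/3272)·2226/333 = 1.4951454
  → Var(ȳ_str) = 1.6650322.
Var(ȳ_srs) = (1 − 684/6557)·2171/684 = 2.8428801.
deff = 1.6650322 / 2.8428801 = 0.5857.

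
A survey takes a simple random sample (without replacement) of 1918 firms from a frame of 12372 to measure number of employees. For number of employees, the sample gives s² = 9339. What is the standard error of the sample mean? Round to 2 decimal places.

Under SRS without replacement, Var(ȳ) = (1 − f)·s²/n with f = n/N = 1918/12372 = 0.15502748.
Var(ȳ) = (1 − 0.15502748)·9339/1918 = 0.84497252·4.8691345 = 4.1142849.
SE(ȳ) = √(4.1142849) = 2.03.

2.03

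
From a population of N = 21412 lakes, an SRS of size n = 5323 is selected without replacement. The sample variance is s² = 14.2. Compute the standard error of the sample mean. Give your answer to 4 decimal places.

Under SRS without replacement, Var(ȳ) = (1 − f)·s²/n with f = n/N = 5323/21412 = 0.24859892.
Var(ȳ) = (1 − 0.24859892)·14.2/5323 = 0.75140108·0.0026676686 = 0.0020044891.
SE(ȳ) = √(0.0020044891) = 0.0448.

0.0448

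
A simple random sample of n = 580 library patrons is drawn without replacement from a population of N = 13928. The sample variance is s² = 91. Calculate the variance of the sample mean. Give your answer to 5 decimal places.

0.15036

Under SRS without replacement, Var(ȳ) = (1 − f)·s²/n with f = n/N = 580/13928 = 0.04164273.
Var(ȳ) = (1 − 0.04164273)·91/580 = 0.95835727·0.15689655 = 0.15036295.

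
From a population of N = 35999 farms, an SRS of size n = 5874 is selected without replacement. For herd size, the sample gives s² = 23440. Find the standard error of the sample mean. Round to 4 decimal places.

Under SRS without replacement, Var(ȳ) = (1 − f)·s²/n with f = n/N = 5874/35999 = 0.16317120.
Var(ȳ) = (1 − 0.16317120)·23440/5874 = 0.83682880·3.9904665 = 3.3393373.
SE(ȳ) = √(3.3393373) = 1.8274.

1.8274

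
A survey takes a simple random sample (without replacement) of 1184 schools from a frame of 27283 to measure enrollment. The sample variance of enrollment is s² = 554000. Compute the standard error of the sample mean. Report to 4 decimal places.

21.1566

Under SRS without replacement, Var(ȳ) = (1 − f)·s²/n with f = n/N = 1184/27283 = 0.04339699.
Var(ȳ) = (1 − 0.04339699)·554000/1184 = 0.95660301·467.90541 = 447.59972.
SE(ȳ) = √(447.59972) = 21.1566.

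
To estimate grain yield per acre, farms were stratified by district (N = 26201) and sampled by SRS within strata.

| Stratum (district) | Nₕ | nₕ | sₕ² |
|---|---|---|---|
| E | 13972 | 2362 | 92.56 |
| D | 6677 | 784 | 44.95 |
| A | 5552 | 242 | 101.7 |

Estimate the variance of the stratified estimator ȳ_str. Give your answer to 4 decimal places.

0.0306

Var(ȳ_str) = Σₕ Wₕ²(1 − fₕ)sₕ²/nₕ with Wₕ = Nₕ/N, N = 26201.
E: Wₕ = 0.53326209; term = 0.53326209²·(1 − 0.16905239)·92.56/2362 = 0.0092597341.
D: Wₕ = 0.25483760; term = 0.25483760²·(1 − 0.11741800)·44.95/784 = 0.0032862131.
A: Wₕ = 0.21190031; term = 0.21190031²·(1 − 0.04358790)·101.7/242 = 0.018047366.
Sum = 0.030593313.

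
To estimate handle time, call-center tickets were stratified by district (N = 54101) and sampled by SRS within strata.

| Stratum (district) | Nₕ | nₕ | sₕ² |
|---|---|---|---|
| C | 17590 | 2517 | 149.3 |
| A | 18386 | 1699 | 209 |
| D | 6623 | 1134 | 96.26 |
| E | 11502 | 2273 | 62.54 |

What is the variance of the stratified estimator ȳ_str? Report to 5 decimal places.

0.02032

Var(ȳ_str) = Σₕ Wₕ²(1 − fₕ)sₕ²/nₕ with Wₕ = Nₕ/N, N = 54101.
C: Wₕ = 0.32513262; term = 0.32513262²·(1 − 0.14309267)·149.3/2517 = 0.0053731819.
A: Wₕ = 0.33984584; term = 0.33984584²·(1 − 0.09240727)·209/1699 = 0.012894599.
D: Wₕ = 0.12241918; term = 0.12241918²·(1 − 0.17122150)·96.26/1134 = 0.0010543146.
E: Wₕ = 0.21260235; term = 0.21260235²·(1 − 0.19761781)·62.54/2273 = 9.9787436 × 10^-4.
Sum = 0.02031997.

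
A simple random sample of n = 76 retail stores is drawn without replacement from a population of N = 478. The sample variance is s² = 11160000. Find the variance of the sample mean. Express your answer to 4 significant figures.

123500

Under SRS without replacement, Var(ȳ) = (1 − f)·s²/n with f = n/N = 76/478 = 0.15899582.
Var(ȳ) = (1 − 0.15899582)·11160000/76 = 0.84100418·146842.11 = 123494.82.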